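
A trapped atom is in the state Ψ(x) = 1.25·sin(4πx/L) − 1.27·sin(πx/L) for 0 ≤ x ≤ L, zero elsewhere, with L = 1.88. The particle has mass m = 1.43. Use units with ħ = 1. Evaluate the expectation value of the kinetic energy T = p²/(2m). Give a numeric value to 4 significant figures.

T = −(ħ²/2m) d²/dx², so ⟨T⟩ = −(ħ²/2m) ∫ Ψ*·Ψ'' dx / ∫|Ψ|² dx; with m = 1.43.
d²/dx² sin(jπx/L) = −(jπ/L)²·sin(jπx/L); on 0 ≤ x ≤ L, ∫sin²(jπx/L) dx = L/2 and ∫sin(jπx/L)·sin(lπx/L) dx = 0 for j ≠ l, so only diagonal terms survive in ∫|Ψ|² and ∫Ψ·Ψ″; ∫Ψ·Ψ′ dx = [Ψ²/2] between the walls = 0.
State is unnormalized: ∫|Ψ|² dx = 2.9849, and ∫Ψ*·(−ħ²/2m · Ψ'') dx = 24.425, so ⟨T⟩ = 24.425 / 2.9849.
⟨T⟩ = 8.1830.

8.183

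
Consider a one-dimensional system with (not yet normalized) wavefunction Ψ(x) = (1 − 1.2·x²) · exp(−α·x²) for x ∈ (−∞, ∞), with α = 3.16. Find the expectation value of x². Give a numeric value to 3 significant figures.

0.0534

⟨x²⟩ = ∫ x²·|Ψ|² dx / ∫|Ψ|² dx (integrals over the domain).
Expand each integrand as polynomial × e^(−2αx²) and use ∫x^(2j)·e^(−2αx²) dx = (2j−1)!!/(4α)^j · √(π/(2α)), odd powers → 0; here √(π/(2α)) = 0.70504.
State is unnormalized: ∫|Ψ|² dx = 0.59024, and ∫Ψ*·x²·Ψ dx = 0.031547, so ⟨x²⟩ = 0.031547 / 0.59024.
⟨x²⟩ = 0.053448.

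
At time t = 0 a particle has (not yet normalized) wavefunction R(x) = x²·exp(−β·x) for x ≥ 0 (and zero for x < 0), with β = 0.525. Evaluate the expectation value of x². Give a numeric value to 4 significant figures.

27.21

⟨x²⟩ = ∫ x²·|R|² dx / ∫|R|² dx (integrals over the domain).
Every integrand reduces to terms xʲ·e^(−2βx) on [0, ∞); use ∫₀^∞ xʲ·e^(−2βx) dx = j!/(2β)^(j+1).
State is unnormalized: ∫|R|² dx = 18.805, and ∫R*·x²·R dx = 511.69, so ⟨x²⟩ = 511.69 / 18.805.
⟨x²⟩ = 27.211.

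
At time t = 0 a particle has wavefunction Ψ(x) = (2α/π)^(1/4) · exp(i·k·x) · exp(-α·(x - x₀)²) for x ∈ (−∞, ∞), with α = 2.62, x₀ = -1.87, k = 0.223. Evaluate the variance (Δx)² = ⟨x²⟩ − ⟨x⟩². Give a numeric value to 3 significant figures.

Compute ⟨x⟩ and ⟨x²⟩ separately, then (Δx)² = ⟨x²⟩ − ⟨x⟩².
Gaussian moments (u = x − x₀): ∫u^(2j)·e^(−2αu²) du = (2j−1)!!/(4α)^j · √(π/(2α)), odd powers integrate to 0; here √(π/(2α)) = 0.77430.
⟨x⟩ = -1.8700 and ⟨x²⟩ = 3.5923.
(Δx)² = 3.5923 − (-1.8700)² = 0.095420.

0.0954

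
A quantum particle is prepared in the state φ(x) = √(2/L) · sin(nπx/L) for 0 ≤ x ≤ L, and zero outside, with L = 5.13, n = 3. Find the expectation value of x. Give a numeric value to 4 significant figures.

2.565

⟨x⟩ = ∫ x·|φ|² dx (integrals over the domain).
With sin²θ = (1 − cos2θ)/2 on 0 ≤ x ≤ L: ∫sin²(nπx/L) dx = L/2, ∫x·sin²(nπx/L) dx = L²/4, ∫x²·sin²(nπx/L) dx = L³·(1/6 − 1/(4n²π²)); higher powers xᵏ the same way, integrating xᵏ·cos(2nπx/L) by parts.
⟨x⟩ = 2.5650.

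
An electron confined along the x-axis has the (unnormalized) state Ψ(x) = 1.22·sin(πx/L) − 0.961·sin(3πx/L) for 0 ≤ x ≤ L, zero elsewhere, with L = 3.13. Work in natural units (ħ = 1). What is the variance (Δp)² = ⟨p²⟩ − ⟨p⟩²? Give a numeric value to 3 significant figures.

Compute ⟨p⟩ and ⟨p²⟩ separately; (Δp)² = ⟨p²⟩ − ⟨p⟩².
d²/dx² sin(jπx/L) = −(jπ/L)²·sin(jπx/L); on 0 ≤ x ≤ L, ∫sin²(jπx/L) dx = L/2 and ∫sin(jπx/L)·sin(lπx/L) dx = 0 for j ≠ l, so only diagonal terms survive in ∫|Ψ|² and ∫Ψ·Ψ″; ∫Ψ·Ψ′ dx = [Ψ²/2] between the walls = 0.
Normalization: ∫|Ψ|² dx = 3.7747.
⟨p⟩ = 0.0000 and ⟨p²⟩ = 4.0933.
(Δp)² = 4.0933 − (0.0000)² = 4.0933.

4.09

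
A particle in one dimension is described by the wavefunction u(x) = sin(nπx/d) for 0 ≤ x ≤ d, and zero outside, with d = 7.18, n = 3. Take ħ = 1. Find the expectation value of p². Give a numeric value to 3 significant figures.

p² u = −ħ² d²u/dx²; ⟨p²⟩ = −ħ² ∫ u*·u'' dx / ∫|u|² dx.
d/dx sin(nπx/d) = (nπ/d)·cos(nπx/d) and d²/dx² sin(nπx/d) = −(nπ/d)²·sin(nπx/d); on 0 ≤ x ≤ d, ∫sin²(nπx/d) dx = d/2 and ∫sin(nπx/d)·cos(nπx/d) dx = 0.
State is unnormalized: ∫|u|² dx = 3.5900, and ∫u*·(−ħ² u'') dx = 6.1857, so ⟨p²⟩ = 6.1857 / 3.5900.
⟨p²⟩ = 1.7230.

1.72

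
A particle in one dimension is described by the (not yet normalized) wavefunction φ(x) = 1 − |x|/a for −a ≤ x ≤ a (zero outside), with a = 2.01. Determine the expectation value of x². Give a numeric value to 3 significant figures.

⟨x²⟩ = ∫ x²·|φ|² dx / ∫|φ|² dx (integrals over the domain).
φ is even, so ∫ over [−a, a] = 2∫₀ᵃ with φ = 1 − x/a there: ∫₀ᵃ (1 − x/a)² dx = a/3, ∫₀ᵃ x²(1 − x/a)² dx = a³/30, ∫₀ᵃ x⁴(1 − x/a)² dx = a⁵/105.
State is unnormalized: ∫|φ|² dx = 1.3400, and ∫φ*·x²·φ dx = 0.54137, so ⟨x²⟩ = 0.54137 / 1.3400.
⟨x²⟩ = 0.40401.

0.404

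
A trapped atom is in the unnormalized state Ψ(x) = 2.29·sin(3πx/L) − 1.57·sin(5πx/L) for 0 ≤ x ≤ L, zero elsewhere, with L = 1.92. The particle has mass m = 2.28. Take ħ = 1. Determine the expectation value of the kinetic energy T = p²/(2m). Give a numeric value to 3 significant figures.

8.29

T = −(ħ²/2m) d²/dx², so ⟨T⟩ = −(ħ²/2m) ∫ Ψ*·Ψ'' dx / ∫|Ψ|² dx; with m = 2.28.
d²/dx² sin(jπx/L) = −(jπ/L)²·sin(jπx/L); on 0 ≤ x ≤ L, ∫sin²(jπx/L) dx = L/2 and ∫sin(jπx/L)·sin(lπx/L) dx = 0 for j ≠ l, so only diagonal terms survive in ∫|Ψ|² and ∫Ψ·Ψ″; ∫Ψ·Ψ′ dx = [Ψ²/2] between the walls = 0.
State is unnormalized: ∫|Ψ|² dx = 7.4006, and ∫Ψ*·(−ħ²/2m · Ψ'') dx = 61.335, so ⟨T⟩ = 61.335 / 7.4006.
⟨T⟩ = 8.2878.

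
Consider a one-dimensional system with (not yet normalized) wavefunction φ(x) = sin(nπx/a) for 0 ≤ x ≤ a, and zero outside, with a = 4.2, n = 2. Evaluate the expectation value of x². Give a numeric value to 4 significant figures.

⟨x²⟩ = ∫ x²·|φ|² dx / ∫|φ|² dx (integrals over the domain).
With sin²θ = (1 − cos2θ)/2 on 0 ≤ x ≤ a: ∫sin²(nπx/a) dx = a/2, ∫x·sin²(nπx/a) dx = a²/4, ∫x²·sin²(nπx/a) dx = a³·(1/6 − 1/(4n²π²)); higher powers xᵏ the same way, integrating xᵏ·cos(2nπx/a) by parts.
State is unnormalized: ∫|φ|² dx = 2.1000, and ∫φ*·x²·φ dx = 11.879, so ⟨x²⟩ = 11.879 / 2.1000.
⟨x²⟩ = 5.6566.

5.657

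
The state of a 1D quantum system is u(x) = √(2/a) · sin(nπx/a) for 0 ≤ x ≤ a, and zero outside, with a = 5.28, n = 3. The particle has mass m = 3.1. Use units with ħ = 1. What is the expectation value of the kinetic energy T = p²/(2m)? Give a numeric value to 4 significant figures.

0.5139

T = −(ħ²/2m) d²/dx², so ⟨T⟩ = −(ħ²/2m) ∫ u*·u'' dx; with m = 3.1.
d/dx sin(nπx/a) = (nπ/a)·cos(nπx/a) and d²/dx² sin(nπx/a) = −(nπ/a)²·sin(nπx/a); on 0 ≤ x ≤ a, ∫sin²(nπx/a) dx = a/2 and ∫sin(nπx/a)·cos(nπx/a) dx = 0.
⟨T⟩ = 0.51390.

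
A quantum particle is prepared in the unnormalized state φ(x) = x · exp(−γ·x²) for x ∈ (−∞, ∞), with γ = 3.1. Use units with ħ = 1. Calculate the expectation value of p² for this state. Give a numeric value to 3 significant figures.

9.30

p² φ = −ħ² d²φ/dx²; ⟨p²⟩ = −ħ² ∫ φ*·φ'' dx / ∫|φ|² dx.
Expand each integrand as polynomial × e^(−2γx²) and use ∫x^(2j)·e^(−2γx²) dx = (2j−1)!!/(4γ)^j · √(π/(2γ)), odd powers → 0; here √(π/(2γ)) = 0.71183. Differentiate with the product rule, d/dx e^(−γx²) = −2γx·e^(−γx²).
State is unnormalized: ∫|φ|² dx = 0.057406, and ∫φ*·(−ħ² φ'') dx = 0.53388, so ⟨p²⟩ = 0.53388 / 0.057406.
⟨p²⟩ = 9.3000.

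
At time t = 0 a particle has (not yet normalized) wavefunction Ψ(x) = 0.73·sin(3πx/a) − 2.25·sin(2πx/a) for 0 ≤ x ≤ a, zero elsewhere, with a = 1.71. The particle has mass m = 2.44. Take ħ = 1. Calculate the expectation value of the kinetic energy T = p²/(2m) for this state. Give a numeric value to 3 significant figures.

3.10

T = −(ħ²/2m) d²/dx², so ⟨T⟩ = −(ħ²/2m) ∫ Ψ*·Ψ'' dx / ∫|Ψ|² dx; with m = 2.44.
d²/dx² sin(jπx/a) = −(jπ/a)²·sin(jπx/a); on 0 ≤ x ≤ a, ∫sin²(jπx/a) dx = a/2 and ∫sin(jπx/a)·sin(lπx/a) dx = 0 for j ≠ l, so only diagonal terms survive in ∫|Ψ|² and ∫Ψ·Ψ″; ∫Ψ·Ψ′ dx = [Ψ²/2] between the walls = 0.
State is unnormalized: ∫|Ψ|² dx = 4.7841, and ∫Ψ*·(−ħ²/2m · Ψ'') dx = 14.811, so ⟨T⟩ = 14.811 / 4.7841.
⟨T⟩ = 3.0960.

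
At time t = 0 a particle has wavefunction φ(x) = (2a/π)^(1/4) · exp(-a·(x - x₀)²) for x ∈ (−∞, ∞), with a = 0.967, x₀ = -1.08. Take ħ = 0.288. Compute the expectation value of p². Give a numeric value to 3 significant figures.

0.0802

p² φ = −ħ² d²φ/dx²; ⟨p²⟩ = −ħ² ∫ φ*·φ'' dx.
Gaussian moments (u = x − x₀): ∫u^(2j)·e^(−2au²) du = (2j−1)!!/(4a)^j · √(π/(2a)), odd powers integrate to 0; here √(π/(2a)) = 1.2745. Derivatives: d/dx e^(−au²) = −2au·e^(−au²), d²/dx² e^(−au²) = (4a²u² − 2a)·e^(−au²).
⟨p²⟩ = 0.080207.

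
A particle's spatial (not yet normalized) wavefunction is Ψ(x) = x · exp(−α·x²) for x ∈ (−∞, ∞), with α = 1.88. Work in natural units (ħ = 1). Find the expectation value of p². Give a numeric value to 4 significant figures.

p² Ψ = −ħ² d²Ψ/dx²; ⟨p²⟩ = −ħ² ∫ Ψ*·Ψ'' dx / ∫|Ψ|² dx.
Expand each integrand as polynomial × e^(−2αx²) and use ∫x^(2j)·e^(−2αx²) dx = (2j−1)!!/(4α)^j · √(π/(2α)), odd powers → 0; here √(π/(2α)) = 0.91407. Differentiate with the product rule, d/dx e^(−αx²) = −2αx·e^(−αx²).
State is unnormalized: ∫|Ψ|² dx = 0.12155, and ∫Ψ*·(−ħ² Ψ'') dx = 0.68555, so ⟨p²⟩ = 0.68555 / 0.12155.
⟨p²⟩ = 5.6400.

5.640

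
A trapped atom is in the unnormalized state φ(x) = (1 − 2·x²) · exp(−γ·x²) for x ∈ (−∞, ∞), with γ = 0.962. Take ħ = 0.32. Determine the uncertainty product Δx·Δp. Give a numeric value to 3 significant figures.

0.572

Δx = √(⟨x²⟩−⟨x⟩²), Δp = √(⟨p²⟩−⟨p⟩²).
Expand each integrand as polynomial × e^(−2γx²) and use ∫x^(2j)·e^(−2γx²) dx = (2j−1)!!/(4γ)^j · √(π/(2γ)), odd powers → 0; here √(π/(2γ)) = 1.2778. Differentiate with the product rule, d/dx e^(−γx²) = −2γx·e^(−γx²).
Normalization: ∫|φ|² dx = 0.98510.
⟨x⟩ = 0.0000, ⟨x²⟩ = 0.65181 ⇒ Δx = 0.80735.
⟨p⟩ = 0.0000, ⟨p²⟩ = 0.50224 ⇒ Δp = 0.70869.
Δx·Δp = 0.57216.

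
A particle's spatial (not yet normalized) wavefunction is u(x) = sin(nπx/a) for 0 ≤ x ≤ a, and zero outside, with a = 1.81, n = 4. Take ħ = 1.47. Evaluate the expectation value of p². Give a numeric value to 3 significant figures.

104.

p² u = −ħ² d²u/dx²; ⟨p²⟩ = −ħ² ∫ u*·u'' dx / ∫|u|² dx.
d/dx sin(nπx/a) = (nπ/a)·cos(nπx/a) and d²/dx² sin(nπx/a) = −(nπ/a)²·sin(nπx/a); on 0 ≤ x ≤ a, ∫sin²(nπx/a) dx = a/2 and ∫sin(nπx/a)·cos(nπx/a) dx = 0.
State is unnormalized: ∫|u|² dx = 0.90500, and ∫u*·(−ħ² u'') dx = 94.264, so ⟨p²⟩ = 94.264 / 0.90500.
⟨p²⟩ = 104.16.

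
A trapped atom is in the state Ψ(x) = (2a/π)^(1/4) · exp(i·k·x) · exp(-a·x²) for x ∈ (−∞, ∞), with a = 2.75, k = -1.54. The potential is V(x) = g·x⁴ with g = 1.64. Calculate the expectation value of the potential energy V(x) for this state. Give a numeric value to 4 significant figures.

⟨V⟩ = ∫ V(x)·|Ψ|² dx.
Gaussian moments: ∫x^(2j)·e^(−2ax²) dx = (2j−1)!!/(4a)^j · √(π/(2a)), odd powers integrate to 0; here √(π/(2a)) = 0.75578.
⟨V⟩ = 0.040661.

0.04066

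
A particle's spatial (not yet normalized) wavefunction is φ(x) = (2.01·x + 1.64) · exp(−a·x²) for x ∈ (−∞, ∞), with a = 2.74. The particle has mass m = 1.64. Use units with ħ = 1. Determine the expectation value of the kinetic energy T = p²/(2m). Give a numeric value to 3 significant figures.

1.04

T = −(ħ²/2m) d²/dx², so ⟨T⟩ = −(ħ²/2m) ∫ φ*·φ'' dx / ∫|φ|² dx; with m = 1.64.
Expand each integrand as polynomial × e^(−2ax²) and use ∫x^(2j)·e^(−2ax²) dx = (2j−1)!!/(4a)^j · √(π/(2a)), odd powers → 0; here √(π/(2a)) = 0.75715. Differentiate with the product rule, d/dx e^(−ax²) = −2ax·e^(−ax²).
State is unnormalized: ∫|φ|² dx = 2.3155, and ∫φ*·(−ħ²/2m · φ'') dx = 2.4006, so ⟨T⟩ = 2.4006 / 2.3155.
⟨T⟩ = 1.0367.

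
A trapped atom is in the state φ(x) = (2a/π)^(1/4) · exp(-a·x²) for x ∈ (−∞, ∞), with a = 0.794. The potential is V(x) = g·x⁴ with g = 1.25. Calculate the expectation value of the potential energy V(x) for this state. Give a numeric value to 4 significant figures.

0.3718

⟨V⟩ = ∫ V(x)·|φ|² dx.
Gaussian moments: ∫x^(2j)·e^(−2ax²) dx = (2j−1)!!/(4a)^j · √(π/(2a)), odd powers integrate to 0; here √(π/(2a)) = 1.4065.
⟨V⟩ = 0.37177.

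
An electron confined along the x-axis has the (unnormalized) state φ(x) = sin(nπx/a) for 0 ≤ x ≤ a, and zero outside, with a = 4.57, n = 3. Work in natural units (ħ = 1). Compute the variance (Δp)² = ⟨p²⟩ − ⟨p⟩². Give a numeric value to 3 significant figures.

Compute ⟨p⟩ and ⟨p²⟩ separately; (Δp)² = ⟨p²⟩ − ⟨p⟩².
d/dx sin(nπx/a) = (nπ/a)·cos(nπx/a) and d²/dx² sin(nπx/a) = −(nπ/a)²·sin(nπx/a); on 0 ≤ x ≤ a, ∫sin²(nπx/a) dx = a/2 and ∫sin(nπx/a)·cos(nπx/a) dx = 0.
Normalization: ∫|φ|² dx = 2.2850.
⟨p⟩ = 0.0000 and ⟨p²⟩ = 4.2531.
(Δp)² = 4.2531 − (0.0000)² = 4.2531.

4.25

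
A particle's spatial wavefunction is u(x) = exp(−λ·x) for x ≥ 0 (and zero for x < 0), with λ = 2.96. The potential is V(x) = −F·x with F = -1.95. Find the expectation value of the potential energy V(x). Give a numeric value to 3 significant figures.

⟨V⟩ = ∫ V(x)·|u|² dx / ∫|u|² dx.
Every integrand reduces to terms xʲ·e^(−2λx) on [0, ∞); use ∫₀^∞ xʲ·e^(−2λx) dx = j!/(2λ)^(j+1).
State is unnormalized: ∫|u|² dx = 0.16892, and ∫u*·V(x)·u dx = 0.055641, so ⟨V⟩ = 0.055641 / 0.16892.
⟨V⟩ = 0.32939.

0.329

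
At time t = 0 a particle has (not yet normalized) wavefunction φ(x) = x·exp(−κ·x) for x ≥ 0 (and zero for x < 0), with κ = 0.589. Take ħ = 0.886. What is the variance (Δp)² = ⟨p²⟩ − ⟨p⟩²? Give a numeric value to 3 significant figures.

0.272

Compute ⟨p⟩ and ⟨p²⟩ separately; (Δp)² = ⟨p²⟩ − ⟨p⟩².
Differentiate x·exp(−κ·x) with the product rule; every integrand then reduces to terms xʲ·e^(−2κx) on [0, ∞), with ∫₀^∞ xʲ·e^(−2κx) dx = j!/(2κ)^(j+1).
Normalization: ∫|φ|² dx = 1.2235.
⟨p⟩ = 0.0000 and ⟨p²⟩ = 0.27233.
(Δp)² = 0.27233 − (0.0000)² = 0.27233.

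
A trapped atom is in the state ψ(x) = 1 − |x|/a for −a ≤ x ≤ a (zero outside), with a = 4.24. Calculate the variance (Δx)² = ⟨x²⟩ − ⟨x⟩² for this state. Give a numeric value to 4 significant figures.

Compute ⟨x⟩ and ⟨x²⟩ separately, then (Δx)² = ⟨x²⟩ − ⟨x⟩².
ψ is even, so ∫ over [−a, a] = 2∫₀ᵃ with ψ = 1 − x/a there: ∫₀ᵃ (1 − x/a)² dx = a/3, ∫₀ᵃ x²(1 − x/a)² dx = a³/30, ∫₀ᵃ x⁴(1 − x/a)² dx = a⁵/105.
Normalization: ∫|ψ|² dx = 2.8267.
⟨x⟩ = 0.0000 and ⟨x²⟩ = 1.7978.
(Δx)² = 1.7978 − (0.0000)² = 1.7978.

1.798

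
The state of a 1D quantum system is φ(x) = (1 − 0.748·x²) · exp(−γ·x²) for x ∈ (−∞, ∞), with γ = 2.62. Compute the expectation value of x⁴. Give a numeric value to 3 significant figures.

⟨x⁴⟩ = ∫ x⁴·|φ|² dx / ∫|φ|² dx (integrals over the domain).
Expand each integrand as polynomial × e^(−2γx²) and use ∫x^(2j)·e^(−2γx²) dx = (2j−1)!!/(4γ)^j · √(π/(2γ)), odd powers → 0; here √(π/(2γ)) = 0.77430.
State is unnormalized: ∫|φ|² dx = 0.67560, and ∫φ*·x⁴·φ dx = 0.0098254, so ⟨x⁴⟩ = 0.0098254 / 0.67560.
⟨x⁴⟩ = 0.014543.

0.0145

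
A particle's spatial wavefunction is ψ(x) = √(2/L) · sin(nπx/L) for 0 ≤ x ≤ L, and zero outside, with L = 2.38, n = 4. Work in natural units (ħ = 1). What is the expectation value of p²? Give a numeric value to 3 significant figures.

27.9

p² ψ = −ħ² d²ψ/dx²; ⟨p²⟩ = −ħ² ∫ ψ*·ψ'' dx.
d/dx sin(nπx/L) = (nπ/L)·cos(nπx/L) and d²/dx² sin(nπx/L) = −(nπ/L)²·sin(nπx/L); on 0 ≤ x ≤ L, ∫sin²(nπx/L) dx = L/2 and ∫sin(nπx/L)·cos(nπx/L) dx = 0.
⟨p²⟩ = 27.878.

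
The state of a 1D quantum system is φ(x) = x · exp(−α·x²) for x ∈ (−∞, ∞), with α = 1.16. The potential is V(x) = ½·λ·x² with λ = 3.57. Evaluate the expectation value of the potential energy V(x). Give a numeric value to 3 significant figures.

1.15

⟨V⟩ = ∫ V(x)·|φ|² dx / ∫|φ|² dx.
Expand each integrand as polynomial × e^(−2αx²) and use ∫x^(2j)·e^(−2αx²) dx = (2j−1)!!/(4α)^j · √(π/(2α)), odd powers → 0; here √(π/(2α)) = 1.1637.
State is unnormalized: ∫|φ|² dx = 0.25079, and ∫φ*·V(x)·φ dx = 0.28944, so ⟨V⟩ = 0.28944 / 0.25079.
⟨V⟩ = 1.1541.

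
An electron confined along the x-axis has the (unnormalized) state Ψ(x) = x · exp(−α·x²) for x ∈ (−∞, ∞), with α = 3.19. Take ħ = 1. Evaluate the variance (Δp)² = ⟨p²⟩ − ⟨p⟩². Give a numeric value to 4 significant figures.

9.570

Compute ⟨p⟩ and ⟨p²⟩ separately; (Δp)² = ⟨p²⟩ − ⟨p⟩².
Expand each integrand as polynomial × e^(−2αx²) and use ∫x^(2j)·e^(−2αx²) dx = (2j−1)!!/(4α)^j · √(π/(2α)), odd powers → 0; here √(π/(2α)) = 0.70172. Differentiate with the product rule, d/dx e^(−αx²) = −2αx·e^(−αx²).
Normalization: ∫|Ψ|² dx = 0.054994.
⟨p⟩ = 0.0000 and ⟨p²⟩ = 9.5700.
(Δp)² = 9.5700 − (0.0000)² = 9.5700.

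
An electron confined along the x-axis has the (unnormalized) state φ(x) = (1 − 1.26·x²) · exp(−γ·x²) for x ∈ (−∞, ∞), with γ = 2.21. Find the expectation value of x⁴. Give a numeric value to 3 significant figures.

0.0141

⟨x⁴⟩ = ∫ x⁴·|φ|² dx / ∫|φ|² dx (integrals over the domain).
Expand each integrand as polynomial × e^(−2γx²) and use ∫x^(2j)·e^(−2γx²) dx = (2j−1)!!/(4γ)^j · √(π/(2γ)), odd powers → 0; here √(π/(2γ)) = 0.84307.
State is unnormalized: ∫|φ|² dx = 0.65412, and ∫φ*·x⁴·φ dx = 0.0092474, so ⟨x⁴⟩ = 0.0092474 / 0.65412.
⟨x⁴⟩ = 0.014137.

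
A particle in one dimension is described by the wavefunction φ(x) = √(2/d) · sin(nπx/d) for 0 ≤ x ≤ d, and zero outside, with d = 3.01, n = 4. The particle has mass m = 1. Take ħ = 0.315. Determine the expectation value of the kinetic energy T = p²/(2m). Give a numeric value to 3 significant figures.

T = −(ħ²/2m) d²/dx², so ⟨T⟩ = −(ħ²/2m) ∫ φ*·φ'' dx; with m = 1.
d/dx sin(nπx/d) = (nπ/d)·cos(nπx/d) and d²/dx² sin(nπx/d) = −(nπ/d)²·sin(nπx/d); on 0 ≤ x ≤ d, ∫sin²(nπx/d) dx = d/2 and ∫sin(nπx/d)·cos(nπx/d) dx = 0.
⟨T⟩ = 0.86472.

0.865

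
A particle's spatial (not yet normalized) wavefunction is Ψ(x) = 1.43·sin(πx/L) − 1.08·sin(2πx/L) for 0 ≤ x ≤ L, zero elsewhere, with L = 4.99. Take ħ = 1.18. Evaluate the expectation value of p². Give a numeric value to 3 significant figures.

1.15

p² Ψ = −ħ² d²Ψ/dx²; ⟨p²⟩ = −ħ² ∫ Ψ*·Ψ'' dx / ∫|Ψ|² dx.
d²/dx² sin(jπx/L) = −(jπ/L)²·sin(jπx/L); on 0 ≤ x ≤ L, ∫sin²(jπx/L) dx = L/2 and ∫sin(jπx/L)·sin(lπx/L) dx = 0 for j ≠ l, so only diagonal terms survive in ∫|Ψ|² and ∫Ψ·Ψ″; ∫Ψ·Ψ′ dx = [Ψ²/2] between the walls = 0.
State is unnormalized: ∫|Ψ|² dx = 8.0122, and ∫Ψ*·(−ħ² Ψ'') dx = 9.2403, so ⟨p²⟩ = 9.2403 / 8.0122.
⟨p²⟩ = 1.1533.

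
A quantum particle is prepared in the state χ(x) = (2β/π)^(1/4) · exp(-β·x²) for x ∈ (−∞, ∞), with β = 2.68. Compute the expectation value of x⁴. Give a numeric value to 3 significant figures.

0.0261

⟨x⁴⟩ = ∫ x⁴·|χ|² dx (integrals over the domain).
Gaussian moments: ∫x^(2j)·e^(−2βx²) dx = (2j−1)!!/(4β)^j · √(π/(2β)), odd powers integrate to 0; here √(π/(2β)) = 0.76558.
⟨x⁴⟩ = 0.026105.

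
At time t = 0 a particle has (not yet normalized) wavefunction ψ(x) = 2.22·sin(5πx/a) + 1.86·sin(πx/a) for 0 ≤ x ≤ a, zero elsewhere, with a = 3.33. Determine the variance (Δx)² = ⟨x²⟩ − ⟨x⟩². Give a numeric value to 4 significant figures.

Compute ⟨x⟩ and ⟨x²⟩ separately, then (Δx)² = ⟨x²⟩ − ⟨x⟩².
On 0 ≤ x ≤ a (j ≠ l): ∫sin²(jπx/a) dx = a/2, ∫sin(jπx/a)·sin(lπx/a) dx = 0; diagonal moments ∫x·sin²(jπx/a) dx = a²/4, ∫x²·sin²(jπx/a) dx = a³·(1/6 − 1/(4j²π²)); cross terms ∫x·sin(jπx/a)·sin(lπx/a) dx = 0 for j + l even and −4jla²/(π²(j² − l²)²) for j + l odd, ∫x²·sin(jπx/a)·sin(lπx/a) dx = (−1)^(j+l)·4jla³/(π²(j² − l²)²); higher powers the same way via product-to-sum and parts.
Normalization: ∫|ψ|² dx = 13.966.
⟨x⟩ = 1.6650 and ⟨x²⟩ = 3.5282.
(Δx)² = 3.5282 − (1.6650)² = 0.75599.

0.7560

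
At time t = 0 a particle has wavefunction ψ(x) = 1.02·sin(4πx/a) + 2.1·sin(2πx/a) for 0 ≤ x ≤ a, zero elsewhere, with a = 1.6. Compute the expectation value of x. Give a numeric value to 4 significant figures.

⟨x⟩ = ∫ x·|ψ|² dx / ∫|ψ|² dx (integrals over the domain).
On 0 ≤ x ≤ a (j ≠ l): ∫sin²(jπx/a) dx = a/2, ∫sin(jπx/a)·sin(lπx/a) dx = 0; diagonal moments ∫x·sin²(jπx/a) dx = a²/4, ∫x²·sin²(jπx/a) dx = a³·(1/6 − 1/(4j²π²)); cross terms ∫x·sin(jπx/a)·sin(lπx/a) dx = 0 for j + l even and −4jla²/(π²(j² − l²)²) for j + l odd, ∫x²·sin(jπx/a)·sin(lπx/a) dx = (−1)^(j+l)·4jla³/(π²(j² − l²)²); higher powers the same way via product-to-sum and parts.
State is unnormalized: ∫|ψ|² dx = 4.3603, and ∫ψ*·x·ψ dx = 3.4883, so ⟨x⟩ = 3.4883 / 4.3603.
⟨x⟩ = 0.80000.

0.8000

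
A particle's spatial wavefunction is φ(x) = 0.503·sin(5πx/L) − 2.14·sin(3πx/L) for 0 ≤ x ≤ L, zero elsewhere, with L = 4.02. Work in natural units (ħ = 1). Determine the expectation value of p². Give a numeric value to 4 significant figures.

6.008

p² φ = −ħ² d²φ/dx²; ⟨p²⟩ = −ħ² ∫ φ*·φ'' dx / ∫|φ|² dx.
d²/dx² sin(jπx/L) = −(jπ/L)²·sin(jπx/L); on 0 ≤ x ≤ L, ∫sin²(jπx/L) dx = L/2 and ∫sin(jπx/L)·sin(lπx/L) dx = 0 for j ≠ l, so only diagonal terms survive in ∫|φ|² and ∫φ·φ″; ∫φ·φ′ dx = [φ²/2] between the walls = 0.
State is unnormalized: ∫|φ|² dx = 9.7135, and ∫φ*·(−ħ² φ'') dx = 58.360, so ⟨p²⟩ = 58.360 / 9.7135.
⟨p²⟩ = 6.0081.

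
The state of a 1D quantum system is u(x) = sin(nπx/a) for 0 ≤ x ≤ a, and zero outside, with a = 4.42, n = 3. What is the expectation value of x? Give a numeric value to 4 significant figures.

2.210

⟨x⟩ = ∫ x·|u|² dx / ∫|u|² dx (integrals over the domain).
With sin²θ = (1 − cos2θ)/2 on 0 ≤ x ≤ a: ∫sin²(nπx/a) dx = a/2, ∫x·sin²(nπx/a) dx = a²/4, ∫x²·sin²(nπx/a) dx = a³·(1/6 − 1/(4n²π²)); higher powers xᵏ the same way, integrating xᵏ·cos(2nπx/a) by parts.
State is unnormalized: ∫|u|² dx = 2.2100, and ∫u*·x·u dx = 4.8841, so ⟨x⟩ = 4.8841 / 2.2100.
⟨x⟩ = 2.2100.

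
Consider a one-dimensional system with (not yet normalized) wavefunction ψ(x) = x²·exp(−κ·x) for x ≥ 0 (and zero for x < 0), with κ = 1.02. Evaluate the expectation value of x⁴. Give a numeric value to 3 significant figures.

⟨x⁴⟩ = ∫ x⁴·|ψ|² dx / ∫|ψ|² dx (integrals over the domain).
Every integrand reduces to terms xʲ·e^(−2κx) on [0, ∞); use ∫₀^∞ xʲ·e^(−2κx) dx = j!/(2κ)^(j+1).
State is unnormalized: ∫|ψ|² dx = 0.67930, and ∫ψ*·x⁴·ψ dx = 65.894, so ⟨x⁴⟩ = 65.894 / 0.67930.
⟨x⁴⟩ = 97.004.

97.0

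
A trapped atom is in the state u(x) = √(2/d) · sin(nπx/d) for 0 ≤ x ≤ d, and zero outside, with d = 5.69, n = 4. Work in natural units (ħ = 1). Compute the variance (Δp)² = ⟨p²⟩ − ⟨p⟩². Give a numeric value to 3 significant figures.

4.88

Compute ⟨p⟩ and ⟨p²⟩ separately; (Δp)² = ⟨p²⟩ − ⟨p⟩².
d/dx sin(nπx/d) = (nπ/d)·cos(nπx/d) and d²/dx² sin(nπx/d) = −(nπ/d)²·sin(nπx/d); on 0 ≤ x ≤ d, ∫sin²(nπx/d) dx = d/2 and ∫sin(nπx/d)·cos(nπx/d) dx = 0.
⟨p⟩ = 0.0000 and ⟨p²⟩ = 4.8775.
(Δp)² = 4.8775 − (0.0000)² = 4.8775.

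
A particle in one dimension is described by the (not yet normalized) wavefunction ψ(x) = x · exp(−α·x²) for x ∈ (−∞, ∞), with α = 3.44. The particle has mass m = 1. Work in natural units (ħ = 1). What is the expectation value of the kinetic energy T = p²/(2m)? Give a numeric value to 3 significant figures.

5.16

T = −(ħ²/2m) d²/dx², so ⟨T⟩ = −(ħ²/2m) ∫ ψ*·ψ'' dx / ∫|ψ|² dx; with m = 1.
Expand each integrand as polynomial × e^(−2αx²) and use ∫x^(2j)·e^(−2αx²) dx = (2j−1)!!/(4α)^j · √(π/(2α)), odd powers → 0; here √(π/(2α)) = 0.67574. Differentiate with the product rule, d/dx e^(−αx²) = −2αx·e^(−αx²).
State is unnormalized: ∫|ψ|² dx = 0.049109, and ∫ψ*·(−ħ²/2m · ψ'') dx = 0.25340, so ⟨T⟩ = 0.25340 / 0.049109.
⟨T⟩ = 5.1600.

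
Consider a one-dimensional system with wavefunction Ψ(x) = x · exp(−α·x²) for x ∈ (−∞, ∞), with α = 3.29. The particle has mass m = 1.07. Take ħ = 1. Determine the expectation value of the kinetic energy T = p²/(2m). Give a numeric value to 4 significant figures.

T = −(ħ²/2m) d²/dx², so ⟨T⟩ = −(ħ²/2m) ∫ Ψ*·Ψ'' dx / ∫|Ψ|² dx; with m = 1.07.
Expand each integrand as polynomial × e^(−2αx²) and use ∫x^(2j)·e^(−2αx²) dx = (2j−1)!!/(4α)^j · √(π/(2α)), odd powers → 0; here √(π/(2α)) = 0.69097. Differentiate with the product rule, d/dx e^(−αx²) = −2αx·e^(−αx²).
State is unnormalized: ∫|Ψ|² dx = 0.052506, and ∫Ψ*·(−ħ²/2m · Ψ'') dx = 0.24216, so ⟨T⟩ = 0.24216 / 0.052506.
⟨T⟩ = 4.6121.

4.612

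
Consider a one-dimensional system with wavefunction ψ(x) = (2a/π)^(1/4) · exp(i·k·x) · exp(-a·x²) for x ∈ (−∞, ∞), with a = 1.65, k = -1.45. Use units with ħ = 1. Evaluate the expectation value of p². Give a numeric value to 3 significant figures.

3.75

p² ψ = −ħ² d²ψ/dx²; ⟨p²⟩ = −ħ² ∫ ψ*·ψ'' dx.
Gaussian moments: ∫x^(2j)·e^(−2ax²) dx = (2j−1)!!/(4a)^j · √(π/(2a)), odd powers integrate to 0; here √(π/(2a)) = 0.97570. Derivatives: ψ′ = (ik − 2ax)·ψ, ψ″ = ((ik − 2ax)² − 2a)·ψ; the odd-in-x pieces drop out.
⟨p²⟩ = 3.7525.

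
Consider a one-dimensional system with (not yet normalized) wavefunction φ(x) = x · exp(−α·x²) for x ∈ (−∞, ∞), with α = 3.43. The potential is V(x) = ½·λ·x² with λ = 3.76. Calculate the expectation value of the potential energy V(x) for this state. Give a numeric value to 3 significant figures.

⟨V⟩ = ∫ V(x)·|φ|² dx / ∫|φ|² dx.
Expand each integrand as polynomial × e^(−2αx²) and use ∫x^(2j)·e^(−2αx²) dx = (2j−1)!!/(4α)^j · √(π/(2α)), odd powers → 0; here √(π/(2α)) = 0.67673.
State is unnormalized: ∫|φ|² dx = 0.049324, and ∫φ*·V(x)·φ dx = 0.020276, so ⟨V⟩ = 0.020276 / 0.049324.
⟨V⟩ = 0.41108.

0.411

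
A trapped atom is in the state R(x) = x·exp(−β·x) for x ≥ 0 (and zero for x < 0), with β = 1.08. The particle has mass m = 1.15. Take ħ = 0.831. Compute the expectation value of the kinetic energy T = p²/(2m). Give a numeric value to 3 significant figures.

0.350

T = −(ħ²/2m) d²/dx², so ⟨T⟩ = −(ħ²/2m) ∫ R*·R'' dx / ∫|R|² dx; with m = 1.15.
Differentiate x·exp(−β·x) with the product rule; every integrand then reduces to terms xʲ·e^(−2βx) on [0, ∞), with ∫₀^∞ xʲ·e^(−2βx) dx = j!/(2β)^(j+1).
State is unnormalized: ∫|R|² dx = 0.19846, and ∫R*·(−ħ²/2m · R'') dx = 0.069501, so ⟨T⟩ = 0.069501 / 0.19846.
⟨T⟩ = 0.35020.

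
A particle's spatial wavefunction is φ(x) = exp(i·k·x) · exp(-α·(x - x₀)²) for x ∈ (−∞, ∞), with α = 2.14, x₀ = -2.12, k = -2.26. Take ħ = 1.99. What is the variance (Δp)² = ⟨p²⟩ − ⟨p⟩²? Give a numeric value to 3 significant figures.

8.47

Compute ⟨p⟩ and ⟨p²⟩ separately; (Δp)² = ⟨p²⟩ − ⟨p⟩².
Gaussian moments (u = x − x₀): ∫u^(2j)·e^(−2αu²) du = (2j−1)!!/(4α)^j · √(π/(2α)), odd powers integrate to 0; here √(π/(2α)) = 0.85675. Derivatives: φ′ = (ik − 2αu)·φ, φ″ = ((ik − 2αu)² − 2α)·φ; the odd-in-u pieces drop out.
Normalization: ∫|φ|² dx = 0.85675.
⟨p⟩ = -4.4974 and ⟨p²⟩ = 28.701.
(Δp)² = 28.701 − (-4.4974)² = 8.4746.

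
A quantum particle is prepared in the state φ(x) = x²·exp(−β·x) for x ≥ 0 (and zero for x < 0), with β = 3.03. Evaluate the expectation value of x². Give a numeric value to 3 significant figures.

0.817

⟨x²⟩ = ∫ x²·|φ|² dx / ∫|φ|² dx (integrals over the domain).
Every integrand reduces to terms xʲ·e^(−2βx) on [0, ∞); use ∫₀^∞ xʲ·e^(−2βx) dx = j!/(2β)^(j+1).
State is unnormalized: ∫|φ|² dx = 0.0029366, and ∫φ*·x²·φ dx = 0.0023990, so ⟨x²⟩ = 0.0023990 / 0.0029366.
⟨x²⟩ = 0.81691.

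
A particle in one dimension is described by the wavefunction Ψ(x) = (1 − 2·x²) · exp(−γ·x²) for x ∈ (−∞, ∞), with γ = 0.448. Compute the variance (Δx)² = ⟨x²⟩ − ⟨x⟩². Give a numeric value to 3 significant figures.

2.89

Compute ⟨x⟩ and ⟨x²⟩ separately, then (Δx)² = ⟨x²⟩ − ⟨x⟩².
Expand each integrand as polynomial × e^(−2γx²) and use ∫x^(2j)·e^(−2γx²) dx = (2j−1)!!/(4γ)^j · √(π/(2γ)), odd powers → 0; here √(π/(2γ)) = 1.8725.
Normalization: ∫|Ψ|² dx = 4.6900.
⟨x⟩ = 0.0000 and ⟨x²⟩ = 2.8936.
(Δx)² = 2.8936 − (0.0000)² = 2.8936.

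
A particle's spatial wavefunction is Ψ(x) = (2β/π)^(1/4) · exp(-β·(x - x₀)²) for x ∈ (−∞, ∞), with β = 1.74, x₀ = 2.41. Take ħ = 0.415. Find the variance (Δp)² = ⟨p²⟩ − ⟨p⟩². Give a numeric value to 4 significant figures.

Compute ⟨p⟩ and ⟨p²⟩ separately; (Δp)² = ⟨p²⟩ − ⟨p⟩².
Gaussian moments (u = x − x₀): ∫u^(2j)·e^(−2βu²) du = (2j−1)!!/(4β)^j · √(π/(2β)), odd powers integrate to 0; here √(π/(2β)) = 0.95013. Derivatives: d/dx e^(−βu²) = −2βu·e^(−βu²), d²/dx² e^(−βu²) = (4β²u² − 2β)·e^(−βu²).
⟨p⟩ = 0.0000 and ⟨p²⟩ = 0.29967.
(Δp)² = 0.29967 − (0.0000)² = 0.29967.

0.2997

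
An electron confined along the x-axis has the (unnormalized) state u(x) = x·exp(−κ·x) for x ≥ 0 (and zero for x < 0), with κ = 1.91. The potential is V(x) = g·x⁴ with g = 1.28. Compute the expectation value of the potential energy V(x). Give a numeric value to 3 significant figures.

⟨V⟩ = ∫ V(x)·|u|² dx / ∫|u|² dx.
Every integrand reduces to terms xʲ·e^(−2κx) on [0, ∞); use ∫₀^∞ xʲ·e^(−2κx) dx = j!/(2κ)^(j+1).
State is unnormalized: ∫|u|² dx = 0.035879, and ∫u*·V(x)·u dx = 0.077642, so ⟨V⟩ = 0.077642 / 0.035879.
⟨V⟩ = 2.1640.

2.16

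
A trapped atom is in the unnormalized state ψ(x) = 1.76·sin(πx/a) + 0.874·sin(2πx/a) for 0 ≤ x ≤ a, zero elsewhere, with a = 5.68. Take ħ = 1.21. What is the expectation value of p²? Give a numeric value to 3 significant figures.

p² ψ = −ħ² d²ψ/dx²; ⟨p²⟩ = −ħ² ∫ ψ*·ψ'' dx / ∫|ψ|² dx.
d²/dx² sin(jπx/a) = −(jπ/a)²·sin(jπx/a); on 0 ≤ x ≤ a, ∫sin²(jπx/a) dx = a/2 and ∫sin(jπx/a)·sin(lπx/a) dx = 0 for j ≠ l, so only diagonal terms survive in ∫|ψ|² and ∫ψ·ψ″; ∫ψ·ψ′ dx = [ψ²/2] between the walls = 0.
State is unnormalized: ∫|ψ|² dx = 10.967, and ∫ψ*·(−ħ² ψ'') dx = 7.8268, so ⟨p²⟩ = 7.8268 / 10.967.
⟨p²⟩ = 0.71370.

0.714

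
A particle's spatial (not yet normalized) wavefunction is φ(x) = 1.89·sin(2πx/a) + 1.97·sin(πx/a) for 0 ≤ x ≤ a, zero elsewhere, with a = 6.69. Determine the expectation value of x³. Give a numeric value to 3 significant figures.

⟨x³⟩ = ∫ x³·|φ|² dx / ∫|φ|² dx (integrals over the domain).
On 0 ≤ x ≤ a (j ≠ l): ∫sin²(jπx/a) dx = a/2, ∫sin(jπx/a)·sin(lπx/a) dx = 0; diagonal moments ∫x·sin²(jπx/a) dx = a²/4, ∫x²·sin²(jπx/a) dx = a³·(1/6 − 1/(4j²π²)); cross terms ∫x·sin(jπx/a)·sin(lπx/a) dx = 0 for j + l even and −4jla²/(π²(j² − l²)²) for j + l odd, ∫x²·sin(jπx/a)·sin(lπx/a) dx = (−1)^(j+l)·4jla³/(π²(j² − l²)²); higher powers the same way via product-to-sum and parts.
State is unnormalized: ∫|φ|² dx = 24.930, and ∫φ*·x³·φ dx = 395.13, so ⟨x³⟩ = 395.13 / 24.930.
⟨x³⟩ = 15.849.

15.8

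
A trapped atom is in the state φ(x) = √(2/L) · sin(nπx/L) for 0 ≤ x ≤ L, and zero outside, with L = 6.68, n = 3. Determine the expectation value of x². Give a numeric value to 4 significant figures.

14.62

⟨x²⟩ = ∫ x²·|φ|² dx (integrals over the domain).
With sin²θ = (1 − cos2θ)/2 on 0 ≤ x ≤ L: ∫sin²(nπx/L) dx = L/2, ∫x·sin²(nπx/L) dx = L²/4, ∫x²·sin²(nπx/L) dx = L³·(1/6 − 1/(4n²π²)); higher powers xᵏ the same way, integrating xᵏ·cos(2nπx/L) by parts.
⟨x²⟩ = 14.623.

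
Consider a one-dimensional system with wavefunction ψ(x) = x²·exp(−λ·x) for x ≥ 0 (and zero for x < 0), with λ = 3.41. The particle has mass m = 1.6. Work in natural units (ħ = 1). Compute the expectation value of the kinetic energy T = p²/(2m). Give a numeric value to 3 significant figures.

T = −(ħ²/2m) d²/dx², so ⟨T⟩ = −(ħ²/2m) ∫ ψ*·ψ'' dx / ∫|ψ|² dx; with m = 1.6.
Differentiate x²·exp(−λ·x) with the product rule; every integrand then reduces to terms xʲ·e^(−2λx) on [0, ∞), with ∫₀^∞ xʲ·e^(−2λx) dx = j!/(2λ)^(j+1).
State is unnormalized: ∫|ψ|² dx = 0.0016266, and ∫ψ*·(−ħ²/2m · ψ'') dx = 0.0019703, so ⟨T⟩ = 0.0019703 / 0.0016266.
⟨T⟩ = 1.2113.

1.21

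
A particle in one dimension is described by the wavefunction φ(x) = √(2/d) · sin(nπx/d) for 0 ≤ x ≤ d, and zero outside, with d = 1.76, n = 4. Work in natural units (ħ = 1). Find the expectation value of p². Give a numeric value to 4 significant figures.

p² φ = −ħ² d²φ/dx²; ⟨p²⟩ = −ħ² ∫ φ*·φ'' dx.
d/dx sin(nπx/d) = (nπ/d)·cos(nπx/d) and d²/dx² sin(nπx/d) = −(nπ/d)²·sin(nπx/d); on 0 ≤ x ≤ d, ∫sin²(nπx/d) dx = d/2 and ∫sin(nπx/d)·cos(nπx/d) dx = 0.
⟨p²⟩ = 50.979.

50.98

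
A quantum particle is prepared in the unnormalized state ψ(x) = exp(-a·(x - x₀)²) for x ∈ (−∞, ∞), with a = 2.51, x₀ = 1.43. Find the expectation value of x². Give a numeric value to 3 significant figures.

2.14

⟨x²⟩ = ∫ x²·|ψ|² dx / ∫|ψ|² dx (integrals over the domain).
Gaussian moments (u = x − x₀): ∫u^(2j)·e^(−2au²) du = (2j−1)!!/(4a)^j · √(π/(2a)), odd powers integrate to 0; here √(π/(2a)) = 0.79108.
State is unnormalized: ∫|ψ|² dx = 0.79108, and ∫ψ*·x²·ψ dx = 1.6965, so ⟨x²⟩ = 1.6965 / 0.79108.
⟨x²⟩ = 2.1445.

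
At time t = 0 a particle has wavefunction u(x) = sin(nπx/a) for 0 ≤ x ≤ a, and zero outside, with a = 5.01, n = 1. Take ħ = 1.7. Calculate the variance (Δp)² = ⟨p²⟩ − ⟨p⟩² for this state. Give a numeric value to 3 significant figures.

Compute ⟨p⟩ and ⟨p²⟩ separately; (Δp)² = ⟨p²⟩ − ⟨p⟩².
d/dx sin(nπx/a) = (nπ/a)·cos(nπx/a) and d²/dx² sin(nπx/a) = −(nπ/a)²·sin(nπx/a); on 0 ≤ x ≤ a, ∫sin²(nπx/a) dx = a/2 and ∫sin(nπx/a)·cos(nπx/a) dx = 0.
Normalization: ∫|u|² dx = 2.5050.
⟨p⟩ = 0.0000 and ⟨p²⟩ = 1.1364.
(Δp)² = 1.1364 − (0.0000)² = 1.1364.

1.14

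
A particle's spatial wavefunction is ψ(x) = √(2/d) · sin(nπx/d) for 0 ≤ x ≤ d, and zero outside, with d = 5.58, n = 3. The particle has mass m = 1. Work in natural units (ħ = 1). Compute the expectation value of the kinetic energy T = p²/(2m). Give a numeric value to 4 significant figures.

T = −(ħ²/2m) d²/dx², so ⟨T⟩ = −(ħ²/2m) ∫ ψ*·ψ'' dx; with m = 1.
d/dx sin(nπx/d) = (nπ/d)·cos(nπx/d) and d²/dx² sin(nπx/d) = −(nπ/d)²·sin(nπx/d); on 0 ≤ x ≤ d, ∫sin²(nπx/d) dx = d/2 and ∫sin(nπx/d)·cos(nπx/d) dx = 0.
⟨T⟩ = 1.4264.

1.426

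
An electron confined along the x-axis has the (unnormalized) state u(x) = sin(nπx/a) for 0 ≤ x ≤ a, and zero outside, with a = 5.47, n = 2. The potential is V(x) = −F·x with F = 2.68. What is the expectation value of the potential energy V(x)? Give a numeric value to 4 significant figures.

-7.330

⟨V⟩ = ∫ V(x)·|u|² dx / ∫|u|² dx.
With sin²θ = (1 − cos2θ)/2 on 0 ≤ x ≤ a: ∫sin²(nπx/a) dx = a/2, ∫x·sin²(nπx/a) dx = a²/4, ∫x²·sin²(nπx/a) dx = a³·(1/6 − 1/(4n²π²)); higher powers xᵏ the same way, integrating xᵏ·cos(2nπx/a) by parts.
State is unnormalized: ∫|u|² dx = 2.7350, and ∫u*·V(x)·u dx = -20.047, so ⟨V⟩ = -20.047 / 2.7350.
⟨V⟩ = -7.3298.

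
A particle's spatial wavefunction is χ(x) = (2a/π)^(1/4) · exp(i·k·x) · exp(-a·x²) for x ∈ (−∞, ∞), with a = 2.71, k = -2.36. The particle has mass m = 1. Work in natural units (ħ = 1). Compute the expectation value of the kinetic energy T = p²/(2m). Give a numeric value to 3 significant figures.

T = −(ħ²/2m) d²/dx², so ⟨T⟩ = −(ħ²/2m) ∫ χ*·χ'' dx; with m = 1.
Gaussian moments: ∫x^(2j)·e^(−2ax²) dx = (2j−1)!!/(4a)^j · √(π/(2a)), odd powers integrate to 0; here √(π/(2a)) = 0.76133. Derivatives: χ′ = (ik − 2ax)·χ, χ″ = ((ik − 2ax)² − 2a)·χ; the odd-in-x pieces drop out.
⟨T⟩ = 4.1398.

4.14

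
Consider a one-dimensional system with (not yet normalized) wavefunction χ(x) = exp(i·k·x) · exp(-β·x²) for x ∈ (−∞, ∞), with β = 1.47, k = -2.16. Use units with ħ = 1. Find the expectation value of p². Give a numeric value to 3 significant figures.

6.14

p² χ = −ħ² d²χ/dx²; ⟨p²⟩ = −ħ² ∫ χ*·χ'' dx / ∫|χ|² dx.
Gaussian moments: ∫x^(2j)·e^(−2βx²) dx = (2j−1)!!/(4β)^j · √(π/(2β)), odd powers integrate to 0; here √(π/(2β)) = 1.0337. Derivatives: χ′ = (ik − 2βx)·χ, χ″ = ((ik − 2βx)² − 2β)·χ; the odd-in-x pieces drop out.
State is unnormalized: ∫|χ|² dx = 1.0337, and ∫χ*·(−ħ² χ'') dx = 6.3425, so ⟨p²⟩ = 6.3425 / 1.0337.
⟨p²⟩ = 6.1356.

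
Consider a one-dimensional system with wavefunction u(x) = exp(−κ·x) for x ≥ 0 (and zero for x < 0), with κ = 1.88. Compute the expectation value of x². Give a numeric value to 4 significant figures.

0.1415

⟨x²⟩ = ∫ x²·|u|² dx / ∫|u|² dx (integrals over the domain).
Every integrand reduces to terms xʲ·e^(−2κx) on [0, ∞); use ∫₀^∞ xʲ·e^(−2κx) dx = j!/(2κ)^(j+1).
State is unnormalized: ∫|u|² dx = 0.26596, and ∫u*·x²·u dx = 0.037624, so ⟨x²⟩ = 0.037624 / 0.26596.
⟨x²⟩ = 0.14147.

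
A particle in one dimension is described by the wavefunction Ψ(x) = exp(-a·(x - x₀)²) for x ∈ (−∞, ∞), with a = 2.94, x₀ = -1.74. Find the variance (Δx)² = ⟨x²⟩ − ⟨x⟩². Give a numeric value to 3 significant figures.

Compute ⟨x⟩ and ⟨x²⟩ separately, then (Δx)² = ⟨x²⟩ − ⟨x⟩².
Gaussian moments (u = x − x₀): ∫u^(2j)·e^(−2au²) du = (2j−1)!!/(4a)^j · √(π/(2a)), odd powers integrate to 0; here √(π/(2a)) = 0.73095.
Normalization: ∫|Ψ|² dx = 0.73095.
⟨x⟩ = -1.7400 and ⟨x²⟩ = 3.1126.
(Δx)² = 3.1126 − (-1.7400)² = 0.085034.

0.0850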